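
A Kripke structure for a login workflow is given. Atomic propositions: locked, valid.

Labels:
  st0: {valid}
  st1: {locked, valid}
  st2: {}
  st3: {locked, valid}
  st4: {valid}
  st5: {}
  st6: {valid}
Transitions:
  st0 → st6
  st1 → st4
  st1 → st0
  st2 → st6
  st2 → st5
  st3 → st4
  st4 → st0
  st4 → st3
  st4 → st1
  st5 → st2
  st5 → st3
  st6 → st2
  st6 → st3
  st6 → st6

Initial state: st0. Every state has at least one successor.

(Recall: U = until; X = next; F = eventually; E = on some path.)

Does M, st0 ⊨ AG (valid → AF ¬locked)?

States satisfying valid → AF ¬locked: {st0, st1, st2, st3, st4, st5, st6}.
States satisfying AG (valid → AF ¬locked): {st0, st1, st2, st3, st4, st5, st6}.
Every state reachable from st0 satisfies valid → AF ¬locked.
st0 ∈ Sat(AG (valid → AF ¬locked)).

Holds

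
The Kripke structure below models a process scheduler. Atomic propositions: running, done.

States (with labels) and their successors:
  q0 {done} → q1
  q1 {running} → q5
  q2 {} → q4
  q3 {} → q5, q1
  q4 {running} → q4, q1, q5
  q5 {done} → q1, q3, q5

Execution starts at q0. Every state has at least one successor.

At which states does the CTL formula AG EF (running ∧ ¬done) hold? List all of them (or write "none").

States satisfying EF (running ∧ ¬done): {q0, q1, q2, q3, q4, q5}.
States satisfying AG EF (running ∧ ¬done): {q0, q1, q2, q3, q4, q5}.

{q0, q1, q2, q3, q4, q5}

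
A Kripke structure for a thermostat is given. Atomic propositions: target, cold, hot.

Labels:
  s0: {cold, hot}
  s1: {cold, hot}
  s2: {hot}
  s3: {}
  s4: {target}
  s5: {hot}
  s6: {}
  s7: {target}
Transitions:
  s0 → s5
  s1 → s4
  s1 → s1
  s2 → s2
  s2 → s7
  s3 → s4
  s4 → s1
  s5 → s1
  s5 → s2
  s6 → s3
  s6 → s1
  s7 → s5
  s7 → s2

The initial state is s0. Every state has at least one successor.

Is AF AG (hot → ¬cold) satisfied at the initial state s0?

States satisfying AG (hot → ¬cold): ∅.
States satisfying AF AG (hot → ¬cold): ∅.
There is a path from s0 along which AG (hot → ¬cold) never holds.
s0 ∉ Sat(AF AG (hot → ¬cold)).

Does not hold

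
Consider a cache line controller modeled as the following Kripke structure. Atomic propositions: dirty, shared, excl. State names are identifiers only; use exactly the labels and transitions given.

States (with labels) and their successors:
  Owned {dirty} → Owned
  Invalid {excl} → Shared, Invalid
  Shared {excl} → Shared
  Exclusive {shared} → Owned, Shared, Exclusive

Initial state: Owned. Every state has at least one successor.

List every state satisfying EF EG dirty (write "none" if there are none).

{Owned, Exclusive}

States satisfying EG dirty: {Owned}.
States satisfying EF EG dirty: {Owned, Exclusive}.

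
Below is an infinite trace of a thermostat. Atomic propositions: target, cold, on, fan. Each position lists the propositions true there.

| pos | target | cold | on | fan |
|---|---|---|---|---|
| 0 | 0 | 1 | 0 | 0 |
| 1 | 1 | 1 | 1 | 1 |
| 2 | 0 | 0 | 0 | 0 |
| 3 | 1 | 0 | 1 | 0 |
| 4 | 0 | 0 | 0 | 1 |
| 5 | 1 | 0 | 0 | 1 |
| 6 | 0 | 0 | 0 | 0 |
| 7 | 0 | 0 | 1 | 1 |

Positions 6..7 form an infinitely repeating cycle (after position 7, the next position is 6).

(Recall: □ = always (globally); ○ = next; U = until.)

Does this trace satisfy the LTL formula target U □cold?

Violated

Walking from position 0: at position 0, □cold has not yet held and target fails, so target U □cold is false.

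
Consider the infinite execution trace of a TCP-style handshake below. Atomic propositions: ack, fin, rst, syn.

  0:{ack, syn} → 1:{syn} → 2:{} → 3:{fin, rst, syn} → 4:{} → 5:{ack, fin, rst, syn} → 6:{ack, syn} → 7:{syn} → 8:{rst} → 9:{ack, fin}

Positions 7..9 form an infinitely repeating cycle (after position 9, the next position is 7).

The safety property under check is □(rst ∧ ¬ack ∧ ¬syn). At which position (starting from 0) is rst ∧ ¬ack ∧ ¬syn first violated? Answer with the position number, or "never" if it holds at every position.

At position 0 the labels are {ack, syn}, so rst ∧ ¬ack ∧ ¬syn is false there. This is the first violation.

0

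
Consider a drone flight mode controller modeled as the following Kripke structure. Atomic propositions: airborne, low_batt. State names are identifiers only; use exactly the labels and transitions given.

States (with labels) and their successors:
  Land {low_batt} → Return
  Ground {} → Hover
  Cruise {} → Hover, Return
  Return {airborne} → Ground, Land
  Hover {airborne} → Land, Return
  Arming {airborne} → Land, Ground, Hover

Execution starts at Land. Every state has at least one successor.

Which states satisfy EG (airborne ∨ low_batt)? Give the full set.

States satisfying airborne ∨ low_batt: {Land, Return, Hover, Arming}.
States satisfying EG (airborne ∨ low_batt): {Land, Return, Hover, Arming}.

{Land, Return, Hover, Arming}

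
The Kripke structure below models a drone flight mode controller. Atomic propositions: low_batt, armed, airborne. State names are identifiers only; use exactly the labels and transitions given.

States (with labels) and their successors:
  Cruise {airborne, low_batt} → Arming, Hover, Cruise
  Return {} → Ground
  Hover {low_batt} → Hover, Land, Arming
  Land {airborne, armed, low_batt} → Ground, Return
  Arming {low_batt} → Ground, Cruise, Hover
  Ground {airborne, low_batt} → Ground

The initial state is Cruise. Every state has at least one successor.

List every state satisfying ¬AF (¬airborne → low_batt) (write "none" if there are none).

none

States satisfying ¬airborne → low_batt: {Cruise, Hover, Land, Arming, Ground}.
States satisfying AF (¬airborne → low_batt): {Cruise, Return, Hover, Land, Arming, Ground}.
States satisfying ¬AF (¬airborne → low_batt): ∅.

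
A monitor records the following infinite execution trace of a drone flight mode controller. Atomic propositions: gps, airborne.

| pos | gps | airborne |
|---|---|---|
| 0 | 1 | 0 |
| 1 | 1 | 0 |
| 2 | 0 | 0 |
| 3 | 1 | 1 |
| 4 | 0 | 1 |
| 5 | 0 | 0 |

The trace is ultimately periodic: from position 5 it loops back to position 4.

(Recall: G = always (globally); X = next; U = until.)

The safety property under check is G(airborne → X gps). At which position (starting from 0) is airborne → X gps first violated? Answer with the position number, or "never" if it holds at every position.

Check airborne → X gps at each position in order: 0 ✓, 1 ✓, 2 ✓.
At position 3 the labels are {airborne, gps} and the next position 4 has {airborne}, so airborne → X gps is false there. This is the first violation.

3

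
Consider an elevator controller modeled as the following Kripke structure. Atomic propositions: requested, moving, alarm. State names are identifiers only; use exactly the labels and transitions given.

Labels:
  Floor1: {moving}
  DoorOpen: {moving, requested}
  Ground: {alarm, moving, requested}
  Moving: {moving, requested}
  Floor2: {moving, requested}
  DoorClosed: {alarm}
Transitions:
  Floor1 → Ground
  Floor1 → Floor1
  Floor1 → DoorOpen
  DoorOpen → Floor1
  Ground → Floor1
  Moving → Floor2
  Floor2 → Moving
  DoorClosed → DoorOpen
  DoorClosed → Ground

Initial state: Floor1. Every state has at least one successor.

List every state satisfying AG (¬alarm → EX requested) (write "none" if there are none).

States satisfying ¬alarm → EX requested: {Floor1, Ground, Moving, Floor2, DoorClosed}.
States satisfying AG (¬alarm → EX requested): {Moving, Floor2}.

{Moving, Floor2}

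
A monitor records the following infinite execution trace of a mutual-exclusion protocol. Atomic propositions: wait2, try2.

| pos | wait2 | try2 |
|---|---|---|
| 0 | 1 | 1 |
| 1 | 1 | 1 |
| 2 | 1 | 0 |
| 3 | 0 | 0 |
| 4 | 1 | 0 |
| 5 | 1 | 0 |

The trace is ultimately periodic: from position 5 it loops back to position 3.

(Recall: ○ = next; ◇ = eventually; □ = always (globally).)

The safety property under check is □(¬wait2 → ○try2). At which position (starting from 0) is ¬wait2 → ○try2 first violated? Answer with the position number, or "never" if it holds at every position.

3

Check ¬wait2 → ○try2 at each position in order: 0 ✓, 1 ✓, 2 ✓.
At position 3 the labels are {} and the next position 4 has {wait2}, so ¬wait2 → ○try2 is false there. This is the first violation.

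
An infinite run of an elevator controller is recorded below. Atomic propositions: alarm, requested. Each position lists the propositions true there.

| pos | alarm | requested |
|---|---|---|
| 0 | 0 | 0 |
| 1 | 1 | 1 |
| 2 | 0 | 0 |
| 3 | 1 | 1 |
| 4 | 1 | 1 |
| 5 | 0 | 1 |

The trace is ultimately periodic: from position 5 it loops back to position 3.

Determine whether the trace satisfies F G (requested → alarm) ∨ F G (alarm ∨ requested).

Holds

G (requested → alarm) is false at every position 0..5, so it never becomes true and F G (requested → alarm) fails.
G (alarm ∨ requested) holds at position 3, which is reachable from 0, so F G (alarm ∨ requested) holds.
At position 0: F G (requested → alarm) is false; F G (alarm ∨ requested) is true; so F G (requested → alarm) ∨ F G (alarm ∨ requested) is true.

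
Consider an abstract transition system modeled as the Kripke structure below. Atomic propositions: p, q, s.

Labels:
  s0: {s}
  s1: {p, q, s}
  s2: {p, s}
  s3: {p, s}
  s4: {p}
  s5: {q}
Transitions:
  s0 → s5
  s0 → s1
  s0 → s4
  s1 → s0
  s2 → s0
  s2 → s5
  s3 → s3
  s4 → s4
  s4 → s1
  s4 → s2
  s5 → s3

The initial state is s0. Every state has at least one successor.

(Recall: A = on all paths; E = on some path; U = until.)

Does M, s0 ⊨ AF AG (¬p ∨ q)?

States satisfying AG (¬p ∨ q): ∅.
States satisfying AF AG (¬p ∨ q): ∅.
There is a path from s0 along which AG (¬p ∨ q) never holds.
s0 ∉ Sat(AF AG (¬p ∨ q)).

Violated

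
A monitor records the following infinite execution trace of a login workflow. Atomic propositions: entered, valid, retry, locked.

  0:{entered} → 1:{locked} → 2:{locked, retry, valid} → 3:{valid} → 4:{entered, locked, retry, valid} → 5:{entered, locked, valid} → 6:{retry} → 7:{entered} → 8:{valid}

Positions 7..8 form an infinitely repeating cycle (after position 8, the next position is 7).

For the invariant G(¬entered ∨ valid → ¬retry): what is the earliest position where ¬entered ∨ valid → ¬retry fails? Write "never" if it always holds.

2

Check ¬entered ∨ valid → ¬retry at each position in order: 0 ✓, 1 ✓.
At position 2 the labels are {locked, retry, valid}, so ¬entered ∨ valid → ¬retry is false there. This is the first violation.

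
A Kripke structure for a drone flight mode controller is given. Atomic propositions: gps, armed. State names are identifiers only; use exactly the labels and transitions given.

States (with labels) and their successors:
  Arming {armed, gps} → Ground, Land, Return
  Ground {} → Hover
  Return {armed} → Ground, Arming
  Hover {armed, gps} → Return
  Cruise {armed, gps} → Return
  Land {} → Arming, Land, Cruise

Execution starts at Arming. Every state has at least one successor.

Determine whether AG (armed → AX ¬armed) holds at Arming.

No

States satisfying armed → AX ¬armed: {Ground, Land}.
States satisfying AG (armed → AX ¬armed): ∅.
Arming is reachable from Arming and violates armed → AX ¬armed, so AG fails at Arming.
Arming ∉ Sat(AG (armed → AX ¬armed)).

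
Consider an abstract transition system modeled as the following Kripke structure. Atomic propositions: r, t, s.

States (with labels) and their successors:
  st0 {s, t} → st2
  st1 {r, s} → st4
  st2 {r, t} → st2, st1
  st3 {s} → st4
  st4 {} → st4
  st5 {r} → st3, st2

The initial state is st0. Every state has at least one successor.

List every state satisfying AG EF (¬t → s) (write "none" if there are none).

none

States satisfying EF (¬t → s): {st0, st1, st2, st3, st5}.
States satisfying AG EF (¬t → s): ∅.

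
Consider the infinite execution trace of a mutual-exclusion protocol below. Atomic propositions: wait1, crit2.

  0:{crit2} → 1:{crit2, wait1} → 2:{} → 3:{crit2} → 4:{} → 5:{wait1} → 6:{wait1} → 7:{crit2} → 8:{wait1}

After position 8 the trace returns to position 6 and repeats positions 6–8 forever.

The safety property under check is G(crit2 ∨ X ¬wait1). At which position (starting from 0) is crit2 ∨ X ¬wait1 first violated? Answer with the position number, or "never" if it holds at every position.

Check crit2 ∨ X ¬wait1 at each position in order: 0 ✓, 1 ✓, 2 ✓, 3 ✓.
At position 4 the labels are {} and the next position 5 has {wait1}, so crit2 ∨ X ¬wait1 is false there. This is the first violation.

4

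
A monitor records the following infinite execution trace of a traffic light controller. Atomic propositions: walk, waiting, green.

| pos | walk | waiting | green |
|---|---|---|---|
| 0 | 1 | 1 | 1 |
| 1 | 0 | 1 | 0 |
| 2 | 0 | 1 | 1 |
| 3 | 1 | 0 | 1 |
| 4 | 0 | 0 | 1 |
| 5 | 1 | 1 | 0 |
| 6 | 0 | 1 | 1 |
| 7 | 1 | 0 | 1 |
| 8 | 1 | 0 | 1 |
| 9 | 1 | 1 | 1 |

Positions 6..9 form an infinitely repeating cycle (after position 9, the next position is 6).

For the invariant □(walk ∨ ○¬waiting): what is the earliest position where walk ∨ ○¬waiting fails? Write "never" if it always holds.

1

Check walk ∨ ○¬waiting at each position in order: 0 ✓.
At position 1 the labels are {waiting} and the next position 2 has {green, waiting}, so walk ∨ ○¬waiting is false there. This is the first violation.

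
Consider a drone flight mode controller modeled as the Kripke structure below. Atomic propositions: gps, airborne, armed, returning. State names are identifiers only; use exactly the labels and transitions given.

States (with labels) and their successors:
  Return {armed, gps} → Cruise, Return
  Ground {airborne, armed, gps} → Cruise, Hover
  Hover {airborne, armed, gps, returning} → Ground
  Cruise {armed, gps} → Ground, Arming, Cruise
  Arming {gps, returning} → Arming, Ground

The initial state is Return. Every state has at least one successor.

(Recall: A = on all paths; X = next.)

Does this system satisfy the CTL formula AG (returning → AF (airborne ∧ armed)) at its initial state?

Does not hold

States satisfying returning → AF (airborne ∧ armed): {Return, Ground, Hover, Cruise}.
States satisfying AG (returning → AF (airborne ∧ armed)): ∅.
Arming is reachable from Return and violates returning → AF (airborne ∧ armed), so AG fails at Return.
Return ∉ Sat(AG (returning → AF (airborne ∧ armed))).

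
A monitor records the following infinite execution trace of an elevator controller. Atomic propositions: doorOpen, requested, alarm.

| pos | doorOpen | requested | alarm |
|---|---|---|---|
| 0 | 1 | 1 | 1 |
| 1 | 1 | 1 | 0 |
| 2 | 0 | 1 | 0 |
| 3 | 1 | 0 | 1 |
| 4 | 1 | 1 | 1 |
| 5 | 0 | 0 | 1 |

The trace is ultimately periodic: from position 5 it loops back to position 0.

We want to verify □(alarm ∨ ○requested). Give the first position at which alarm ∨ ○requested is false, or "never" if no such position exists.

2

Check alarm ∨ ○requested at each position in order: 0 ✓, 1 ✓.
At position 2 the labels are {requested} and the next position 3 has {alarm, doorOpen}, so alarm ∨ ○requested is false there. This is the first violation.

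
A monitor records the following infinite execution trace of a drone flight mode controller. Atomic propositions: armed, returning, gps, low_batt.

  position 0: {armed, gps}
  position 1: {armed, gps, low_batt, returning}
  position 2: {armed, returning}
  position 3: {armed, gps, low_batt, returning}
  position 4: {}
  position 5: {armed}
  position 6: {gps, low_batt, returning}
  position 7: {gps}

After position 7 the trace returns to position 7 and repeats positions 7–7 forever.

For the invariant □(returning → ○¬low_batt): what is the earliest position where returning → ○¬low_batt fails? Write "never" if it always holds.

2

Check returning → ○¬low_batt at each position in order: 0 ✓, 1 ✓.
At position 2 the labels are {armed, returning} and the next position 3 has {armed, gps, low_batt, returning}, so returning → ○¬low_batt is false there. This is the first violation.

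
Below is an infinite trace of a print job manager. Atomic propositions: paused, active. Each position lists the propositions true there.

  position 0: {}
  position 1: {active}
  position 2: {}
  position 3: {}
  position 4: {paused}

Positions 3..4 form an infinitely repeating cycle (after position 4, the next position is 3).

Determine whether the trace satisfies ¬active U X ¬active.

Walking from position 0: X ¬active first holds at position 1, and ¬active holds at every earlier position along the way, so ¬active U X ¬active holds.

Holds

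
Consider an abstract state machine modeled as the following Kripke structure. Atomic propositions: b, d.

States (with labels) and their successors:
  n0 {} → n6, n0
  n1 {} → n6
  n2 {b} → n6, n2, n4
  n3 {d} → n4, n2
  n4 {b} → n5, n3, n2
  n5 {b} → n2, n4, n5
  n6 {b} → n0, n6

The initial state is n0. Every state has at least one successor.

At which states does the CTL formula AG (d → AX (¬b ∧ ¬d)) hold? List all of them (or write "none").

States satisfying d → AX (¬b ∧ ¬d): {n0, n1, n2, n4, n5, n6}.
States satisfying AG (d → AX (¬b ∧ ¬d)): {n0, n1, n6}.

{n0, n1, n6}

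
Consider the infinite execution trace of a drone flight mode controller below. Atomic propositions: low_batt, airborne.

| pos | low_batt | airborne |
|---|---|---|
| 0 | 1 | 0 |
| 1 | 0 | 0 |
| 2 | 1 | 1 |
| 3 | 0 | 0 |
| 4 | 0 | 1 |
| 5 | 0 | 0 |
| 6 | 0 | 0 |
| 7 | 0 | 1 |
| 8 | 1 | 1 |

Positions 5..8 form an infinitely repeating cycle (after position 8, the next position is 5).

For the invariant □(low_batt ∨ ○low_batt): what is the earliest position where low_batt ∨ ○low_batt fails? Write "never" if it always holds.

3

Check low_batt ∨ ○low_batt at each position in order: 0 ✓, 1 ✓, 2 ✓.
At position 3 the labels are {} and the next position 4 has {airborne}, so low_batt ∨ ○low_batt is false there. This is the first violation.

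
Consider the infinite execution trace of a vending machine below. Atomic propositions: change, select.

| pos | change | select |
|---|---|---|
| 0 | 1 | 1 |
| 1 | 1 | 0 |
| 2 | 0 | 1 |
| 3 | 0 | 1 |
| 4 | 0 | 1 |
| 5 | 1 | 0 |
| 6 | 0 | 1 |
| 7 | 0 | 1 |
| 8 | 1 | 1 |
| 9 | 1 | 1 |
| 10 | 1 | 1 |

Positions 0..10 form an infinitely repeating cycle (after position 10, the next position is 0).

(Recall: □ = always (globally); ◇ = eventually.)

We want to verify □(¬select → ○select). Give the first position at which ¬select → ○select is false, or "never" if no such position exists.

¬select → ○select holds at every position 0..10, and those are all the positions the trace ever visits, so the invariant □(¬select → ○select) is never violated.

never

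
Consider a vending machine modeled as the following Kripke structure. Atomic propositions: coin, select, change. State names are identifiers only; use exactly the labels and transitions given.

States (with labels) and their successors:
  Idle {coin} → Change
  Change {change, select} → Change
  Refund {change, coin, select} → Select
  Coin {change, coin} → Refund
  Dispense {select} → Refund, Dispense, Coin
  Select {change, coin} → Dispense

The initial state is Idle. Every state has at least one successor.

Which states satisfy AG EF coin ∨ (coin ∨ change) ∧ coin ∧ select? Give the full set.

{Refund, Coin, Dispense, Select}

States satisfying EF coin: {Idle, Refund, Coin, Dispense, Select}.
States satisfying AG EF coin: {Refund, Coin, Dispense, Select}.
States satisfying coin ∨ change: {Idle, Change, Refund, Coin, Select}.
States satisfying coin ∧ select: {Refund}.
States satisfying (coin ∨ change) ∧ coin ∧ select: {Refund}.
States satisfying AG EF coin ∨ (coin ∨ change) ∧ coin ∧ select: {Refund, Coin, Dispense, Select}.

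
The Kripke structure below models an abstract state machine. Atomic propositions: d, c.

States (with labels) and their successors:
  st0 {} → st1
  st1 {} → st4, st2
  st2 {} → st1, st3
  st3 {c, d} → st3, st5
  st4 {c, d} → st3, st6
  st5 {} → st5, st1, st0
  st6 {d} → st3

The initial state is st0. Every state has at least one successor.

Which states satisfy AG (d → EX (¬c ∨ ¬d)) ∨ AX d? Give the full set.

States satisfying d → EX (¬c ∨ ¬d): {st0, st1, st2, st3, st4, st5}.
States satisfying AG (d → EX (¬c ∨ ¬d)): ∅.
States satisfying d: {st3, st4, st6}.
States satisfying AX d: {st4, st6}.
States satisfying AG (d → EX (¬c ∨ ¬d)) ∨ AX d: {st4, st6}.

{st4, st6}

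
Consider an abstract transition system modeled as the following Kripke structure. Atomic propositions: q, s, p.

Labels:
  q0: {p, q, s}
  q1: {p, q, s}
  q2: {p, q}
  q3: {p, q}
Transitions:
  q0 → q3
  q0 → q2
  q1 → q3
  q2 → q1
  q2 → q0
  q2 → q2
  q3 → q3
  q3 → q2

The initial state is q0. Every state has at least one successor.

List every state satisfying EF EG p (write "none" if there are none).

States satisfying EG p: {q0, q1, q2, q3}.
States satisfying EF EG p: {q0, q1, q2, q3}.

{q0, q1, q2, q3}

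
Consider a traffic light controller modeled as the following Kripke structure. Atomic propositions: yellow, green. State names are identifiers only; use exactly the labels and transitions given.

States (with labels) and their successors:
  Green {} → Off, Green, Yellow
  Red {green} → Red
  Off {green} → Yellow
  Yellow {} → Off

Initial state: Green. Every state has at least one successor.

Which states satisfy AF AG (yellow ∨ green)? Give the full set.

States satisfying AG (yellow ∨ green): {Red}.
States satisfying AF AG (yellow ∨ green): {Red}.

{Red}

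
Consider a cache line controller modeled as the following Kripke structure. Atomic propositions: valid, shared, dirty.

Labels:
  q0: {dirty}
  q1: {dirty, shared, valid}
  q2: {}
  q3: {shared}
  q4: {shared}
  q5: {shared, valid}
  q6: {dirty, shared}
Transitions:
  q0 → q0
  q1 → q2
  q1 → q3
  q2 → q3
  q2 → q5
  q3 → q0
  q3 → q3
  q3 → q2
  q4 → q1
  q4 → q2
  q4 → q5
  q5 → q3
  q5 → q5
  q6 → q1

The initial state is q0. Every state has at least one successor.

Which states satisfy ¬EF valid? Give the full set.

{q0}

States satisfying valid: {q1, q5}.
States satisfying EF valid: {q1, q2, q3, q4, q5, q6}.
States satisfying ¬EF valid: {q0}.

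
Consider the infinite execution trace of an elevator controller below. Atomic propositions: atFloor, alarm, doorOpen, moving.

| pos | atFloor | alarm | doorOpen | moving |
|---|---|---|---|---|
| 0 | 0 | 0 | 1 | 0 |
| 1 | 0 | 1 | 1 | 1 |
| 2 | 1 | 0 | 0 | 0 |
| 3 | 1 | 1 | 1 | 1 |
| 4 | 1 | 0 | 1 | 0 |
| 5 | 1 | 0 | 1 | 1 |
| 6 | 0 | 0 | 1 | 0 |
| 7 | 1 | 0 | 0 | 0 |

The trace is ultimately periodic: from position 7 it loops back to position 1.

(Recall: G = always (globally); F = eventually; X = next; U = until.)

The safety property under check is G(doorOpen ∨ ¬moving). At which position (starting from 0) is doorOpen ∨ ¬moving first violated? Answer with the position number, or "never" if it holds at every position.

never

doorOpen ∨ ¬moving holds at every position 0..7, and those are all the positions the trace ever visits, so the invariant G(doorOpen ∨ ¬moving) is never violated.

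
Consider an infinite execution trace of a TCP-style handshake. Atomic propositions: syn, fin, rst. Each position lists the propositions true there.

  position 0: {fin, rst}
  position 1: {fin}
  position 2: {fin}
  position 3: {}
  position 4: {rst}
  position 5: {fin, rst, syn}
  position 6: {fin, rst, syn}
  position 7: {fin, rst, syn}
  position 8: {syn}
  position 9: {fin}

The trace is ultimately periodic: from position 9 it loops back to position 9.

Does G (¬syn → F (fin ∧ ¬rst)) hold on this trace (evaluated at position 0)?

¬syn → F (fin ∧ ¬rst) holds at every position 0..9, and those are all positions ever visited, so G (¬syn → F (fin ∧ ¬rst)) holds.
Positions where ¬syn holds: 0, 1, 2, 3, 4, 9.
Check F (fin ∧ ¬rst) at each: 0→ok, 1→ok, 2→ok, 3→ok, 4→ok, 9→ok.

Holds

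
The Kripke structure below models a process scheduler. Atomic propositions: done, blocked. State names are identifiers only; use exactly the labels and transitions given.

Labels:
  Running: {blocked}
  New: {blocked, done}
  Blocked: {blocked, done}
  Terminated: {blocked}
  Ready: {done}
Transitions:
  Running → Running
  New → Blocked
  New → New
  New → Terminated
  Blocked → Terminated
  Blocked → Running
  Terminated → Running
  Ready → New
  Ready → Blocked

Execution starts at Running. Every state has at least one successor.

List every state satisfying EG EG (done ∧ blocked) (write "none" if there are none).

{New}

States satisfying EG (done ∧ blocked): {New}.
States satisfying EG EG (done ∧ blocked): {New}.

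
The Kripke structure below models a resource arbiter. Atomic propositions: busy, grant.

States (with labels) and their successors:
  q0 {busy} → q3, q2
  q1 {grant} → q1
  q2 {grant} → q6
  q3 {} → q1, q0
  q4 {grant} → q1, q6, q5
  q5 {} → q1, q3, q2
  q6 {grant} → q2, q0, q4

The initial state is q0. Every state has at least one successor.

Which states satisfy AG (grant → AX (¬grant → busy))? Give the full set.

States satisfying grant → AX (¬grant → busy): {q0, q1, q2, q3, q5, q6}.
States satisfying AG (grant → AX (¬grant → busy)): {q1}.

{q1}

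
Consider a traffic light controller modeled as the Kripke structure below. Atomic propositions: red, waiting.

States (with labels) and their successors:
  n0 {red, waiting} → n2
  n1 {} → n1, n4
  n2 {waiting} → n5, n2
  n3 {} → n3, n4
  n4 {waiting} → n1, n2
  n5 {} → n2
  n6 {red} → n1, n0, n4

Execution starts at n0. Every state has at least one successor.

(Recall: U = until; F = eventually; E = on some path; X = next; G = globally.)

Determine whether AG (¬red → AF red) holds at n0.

Violated

States satisfying ¬red → AF red: {n0, n6}.
States satisfying AG (¬red → AF red): ∅.
n2 is reachable from n0 and violates ¬red → AF red, so AG fails at n0.
n0 ∉ Sat(AG (¬red → AF red)).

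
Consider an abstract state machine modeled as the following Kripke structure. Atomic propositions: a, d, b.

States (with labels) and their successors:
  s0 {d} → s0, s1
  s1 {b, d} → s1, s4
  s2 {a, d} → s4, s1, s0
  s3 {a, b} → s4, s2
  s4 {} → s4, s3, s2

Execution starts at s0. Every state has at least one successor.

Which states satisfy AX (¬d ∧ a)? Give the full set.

States satisfying ¬d ∧ a: {s3}.
States satisfying AX (¬d ∧ a): ∅.

none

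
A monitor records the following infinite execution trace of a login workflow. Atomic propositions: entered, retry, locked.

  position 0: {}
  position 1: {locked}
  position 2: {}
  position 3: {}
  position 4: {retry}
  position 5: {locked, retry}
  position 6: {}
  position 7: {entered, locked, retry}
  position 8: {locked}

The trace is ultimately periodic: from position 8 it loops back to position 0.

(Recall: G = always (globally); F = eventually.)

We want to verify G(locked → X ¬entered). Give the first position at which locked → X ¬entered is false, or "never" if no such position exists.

locked → X ¬entered holds at every position 0..8, and those are all the positions the trace ever visits, so the invariant G(locked → X ¬entered) is never violated.

never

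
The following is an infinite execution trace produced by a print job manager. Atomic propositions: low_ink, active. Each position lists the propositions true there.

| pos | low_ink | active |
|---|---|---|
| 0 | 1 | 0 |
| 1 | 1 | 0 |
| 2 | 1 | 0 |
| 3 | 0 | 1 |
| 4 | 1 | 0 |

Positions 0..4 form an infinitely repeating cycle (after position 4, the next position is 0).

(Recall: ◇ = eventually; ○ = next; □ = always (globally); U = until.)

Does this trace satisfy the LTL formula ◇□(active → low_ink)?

□(active → low_ink) is false at every position 0..4, so it never becomes true and ◇□(active → low_ink) fails.

Does not hold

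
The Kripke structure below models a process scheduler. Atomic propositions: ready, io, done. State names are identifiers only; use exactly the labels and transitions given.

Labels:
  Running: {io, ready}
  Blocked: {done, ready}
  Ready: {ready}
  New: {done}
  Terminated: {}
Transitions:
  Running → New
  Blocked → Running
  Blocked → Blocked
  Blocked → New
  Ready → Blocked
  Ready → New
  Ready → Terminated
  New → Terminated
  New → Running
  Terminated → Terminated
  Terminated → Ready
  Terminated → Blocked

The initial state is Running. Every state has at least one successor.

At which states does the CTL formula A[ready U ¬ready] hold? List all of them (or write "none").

{Running, New, Terminated}

States satisfying ready: {Running, Blocked, Ready}.
States satisfying ¬ready: {New, Terminated}.
States satisfying A[ready U ¬ready]: {Running, New, Terminated}.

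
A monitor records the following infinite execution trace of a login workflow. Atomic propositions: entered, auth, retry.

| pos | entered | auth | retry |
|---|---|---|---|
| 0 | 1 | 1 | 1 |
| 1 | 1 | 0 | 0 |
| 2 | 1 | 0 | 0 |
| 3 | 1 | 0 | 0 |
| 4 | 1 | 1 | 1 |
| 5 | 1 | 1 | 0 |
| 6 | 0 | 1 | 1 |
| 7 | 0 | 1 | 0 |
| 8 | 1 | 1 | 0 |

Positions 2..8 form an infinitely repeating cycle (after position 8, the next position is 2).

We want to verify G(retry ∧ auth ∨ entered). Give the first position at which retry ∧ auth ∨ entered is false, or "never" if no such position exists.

Check retry ∧ auth ∨ entered at each position in order: 0 ✓, 1 ✓, 2 ✓, 3 ✓, 4 ✓, 5 ✓, 6 ✓.
At position 7 the labels are {auth}, so retry ∧ auth ∨ entered is false there. This is the first violation.

7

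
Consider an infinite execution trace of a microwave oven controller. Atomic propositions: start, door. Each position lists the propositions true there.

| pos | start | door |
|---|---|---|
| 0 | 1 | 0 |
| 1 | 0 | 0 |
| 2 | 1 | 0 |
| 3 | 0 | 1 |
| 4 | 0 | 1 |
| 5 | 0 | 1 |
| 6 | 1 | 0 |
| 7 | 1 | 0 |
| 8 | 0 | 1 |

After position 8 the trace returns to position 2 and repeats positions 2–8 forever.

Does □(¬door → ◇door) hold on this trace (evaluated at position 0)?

Yes

¬door → ◇door holds at every position 0..8, and those are all positions ever visited, so □(¬door → ◇door) holds.
Positions where ¬door holds: 0, 1, 2, 6, 7.
Check ◇door at each: 0→ok, 1→ok, 2→ok, 6→ok, 7→ok.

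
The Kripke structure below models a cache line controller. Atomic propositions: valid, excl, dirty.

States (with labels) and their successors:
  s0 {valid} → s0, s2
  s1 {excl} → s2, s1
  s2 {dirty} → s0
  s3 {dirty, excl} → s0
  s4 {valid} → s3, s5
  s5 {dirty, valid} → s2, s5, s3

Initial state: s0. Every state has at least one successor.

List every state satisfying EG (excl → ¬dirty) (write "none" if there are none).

States satisfying excl → ¬dirty: {s0, s1, s2, s4, s5}.
States satisfying EG (excl → ¬dirty): {s0, s1, s2, s4, s5}.

{s0, s1, s2, s4, s5}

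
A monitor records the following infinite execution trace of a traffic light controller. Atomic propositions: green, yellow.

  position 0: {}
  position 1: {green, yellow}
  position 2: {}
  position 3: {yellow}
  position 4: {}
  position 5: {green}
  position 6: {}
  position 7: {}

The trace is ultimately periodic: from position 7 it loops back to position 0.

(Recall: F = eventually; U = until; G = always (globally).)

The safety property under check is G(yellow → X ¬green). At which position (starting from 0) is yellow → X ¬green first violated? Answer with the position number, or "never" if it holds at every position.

yellow → X ¬green holds at every position 0..7, and those are all the positions the trace ever visits, so the invariant G(yellow → X ¬green) is never violated.

never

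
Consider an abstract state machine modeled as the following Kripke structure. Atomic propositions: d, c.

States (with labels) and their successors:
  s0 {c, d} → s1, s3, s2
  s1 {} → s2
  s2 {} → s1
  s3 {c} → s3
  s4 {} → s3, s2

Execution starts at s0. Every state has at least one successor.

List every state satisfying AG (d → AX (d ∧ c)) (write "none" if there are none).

{s1, s2, s3, s4}

States satisfying d → AX (d ∧ c): {s1, s2, s3, s4}.
States satisfying AG (d → AX (d ∧ c)): {s1, s2, s3, s4}.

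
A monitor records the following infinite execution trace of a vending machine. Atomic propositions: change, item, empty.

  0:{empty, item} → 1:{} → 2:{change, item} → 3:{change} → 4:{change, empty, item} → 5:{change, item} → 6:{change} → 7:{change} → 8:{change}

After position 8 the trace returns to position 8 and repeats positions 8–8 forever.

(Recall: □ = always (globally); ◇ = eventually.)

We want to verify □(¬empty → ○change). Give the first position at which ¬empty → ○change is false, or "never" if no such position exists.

never

¬empty → ○change holds at every position 0..8, and those are all the positions the trace ever visits, so the invariant □(¬empty → ○change) is never violated.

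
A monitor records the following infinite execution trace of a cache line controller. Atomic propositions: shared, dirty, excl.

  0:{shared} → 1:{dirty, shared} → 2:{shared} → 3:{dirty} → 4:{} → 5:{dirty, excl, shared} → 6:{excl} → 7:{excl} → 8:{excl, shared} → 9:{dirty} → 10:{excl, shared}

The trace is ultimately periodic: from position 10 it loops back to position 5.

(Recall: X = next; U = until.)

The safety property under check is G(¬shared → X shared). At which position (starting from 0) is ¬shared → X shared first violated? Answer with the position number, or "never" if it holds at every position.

3

Check ¬shared → X shared at each position in order: 0 ✓, 1 ✓, 2 ✓.
At position 3 the labels are {dirty} and the next position 4 has {}, so ¬shared → X shared is false there. This is the first violation.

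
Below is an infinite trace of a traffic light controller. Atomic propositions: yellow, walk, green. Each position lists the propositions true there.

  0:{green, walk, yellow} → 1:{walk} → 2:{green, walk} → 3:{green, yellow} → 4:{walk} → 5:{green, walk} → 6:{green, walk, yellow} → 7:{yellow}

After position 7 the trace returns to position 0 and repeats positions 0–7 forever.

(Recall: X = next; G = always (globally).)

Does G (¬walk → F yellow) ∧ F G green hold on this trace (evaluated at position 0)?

¬walk → F yellow holds at every position 0..7, and those are all positions ever visited, so G (¬walk → F yellow) holds.
Positions where ¬walk holds: 3, 7.
Check F yellow at each: 3→ok, 7→ok.
G green is false at every position 0..7, so it never becomes true and F G green fails.
At position 0: G (¬walk → F yellow) is true; F G green is false; so G (¬walk → F yellow) ∧ F G green is false.

Does not hold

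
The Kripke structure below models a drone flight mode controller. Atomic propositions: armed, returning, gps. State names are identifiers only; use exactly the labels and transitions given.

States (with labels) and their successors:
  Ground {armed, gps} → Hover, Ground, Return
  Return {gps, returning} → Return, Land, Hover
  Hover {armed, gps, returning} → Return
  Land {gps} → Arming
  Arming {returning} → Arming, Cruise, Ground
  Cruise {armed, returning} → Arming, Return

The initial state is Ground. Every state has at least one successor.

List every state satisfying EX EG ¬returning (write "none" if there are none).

States satisfying EG ¬returning: {Ground}.
States satisfying EX EG ¬returning: {Ground, Arming}.

{Ground, Arming}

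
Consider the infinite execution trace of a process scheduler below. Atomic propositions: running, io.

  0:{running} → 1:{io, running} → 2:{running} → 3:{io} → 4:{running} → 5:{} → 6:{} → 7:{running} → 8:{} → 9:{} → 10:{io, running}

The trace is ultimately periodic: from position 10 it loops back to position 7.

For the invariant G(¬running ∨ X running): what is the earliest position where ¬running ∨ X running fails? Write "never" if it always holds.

Check ¬running ∨ X running at each position in order: 0 ✓, 1 ✓.
At position 2 the labels are {running} and the next position 3 has {io}, so ¬running ∨ X running is false there. This is the first violation.

2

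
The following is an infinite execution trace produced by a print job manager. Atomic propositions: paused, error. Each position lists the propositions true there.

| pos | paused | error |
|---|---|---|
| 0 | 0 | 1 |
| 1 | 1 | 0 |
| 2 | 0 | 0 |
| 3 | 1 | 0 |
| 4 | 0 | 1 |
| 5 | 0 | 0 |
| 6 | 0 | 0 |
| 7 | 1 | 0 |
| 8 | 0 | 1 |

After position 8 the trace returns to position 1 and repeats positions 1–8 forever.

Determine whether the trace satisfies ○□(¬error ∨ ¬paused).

Holds

The position after 0 is 1; □(¬error ∨ ¬paused) is true there.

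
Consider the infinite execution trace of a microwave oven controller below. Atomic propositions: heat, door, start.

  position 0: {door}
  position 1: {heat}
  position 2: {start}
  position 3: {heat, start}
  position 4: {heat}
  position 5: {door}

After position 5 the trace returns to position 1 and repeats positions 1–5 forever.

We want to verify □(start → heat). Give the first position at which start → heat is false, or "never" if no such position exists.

Check start → heat at each position in order: 0 ✓, 1 ✓.
At position 2 the labels are {start}, so start → heat is false there. This is the first violation.

2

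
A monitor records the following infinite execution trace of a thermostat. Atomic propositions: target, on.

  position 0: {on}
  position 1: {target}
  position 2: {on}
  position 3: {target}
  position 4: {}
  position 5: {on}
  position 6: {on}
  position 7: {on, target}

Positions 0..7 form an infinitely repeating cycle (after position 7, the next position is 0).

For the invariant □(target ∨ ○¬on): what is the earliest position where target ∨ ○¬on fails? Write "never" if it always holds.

Check target ∨ ○¬on at each position in order: 0 ✓, 1 ✓, 2 ✓, 3 ✓.
At position 4 the labels are {} and the next position 5 has {on}, so target ∨ ○¬on is false there. This is the first violation.

4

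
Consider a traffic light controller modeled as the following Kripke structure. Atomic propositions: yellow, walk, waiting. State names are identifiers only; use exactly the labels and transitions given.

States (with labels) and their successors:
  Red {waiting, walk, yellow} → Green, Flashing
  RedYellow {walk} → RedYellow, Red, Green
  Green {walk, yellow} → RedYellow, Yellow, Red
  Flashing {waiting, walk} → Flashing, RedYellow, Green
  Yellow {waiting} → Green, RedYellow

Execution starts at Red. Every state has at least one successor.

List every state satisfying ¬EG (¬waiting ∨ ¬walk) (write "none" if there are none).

{Red, Flashing}

States satisfying ¬waiting ∨ ¬walk: {RedYellow, Green, Yellow}.
States satisfying EG (¬waiting ∨ ¬walk): {RedYellow, Green, Yellow}.
States satisfying ¬EG (¬waiting ∨ ¬walk): {Red, Flashing}.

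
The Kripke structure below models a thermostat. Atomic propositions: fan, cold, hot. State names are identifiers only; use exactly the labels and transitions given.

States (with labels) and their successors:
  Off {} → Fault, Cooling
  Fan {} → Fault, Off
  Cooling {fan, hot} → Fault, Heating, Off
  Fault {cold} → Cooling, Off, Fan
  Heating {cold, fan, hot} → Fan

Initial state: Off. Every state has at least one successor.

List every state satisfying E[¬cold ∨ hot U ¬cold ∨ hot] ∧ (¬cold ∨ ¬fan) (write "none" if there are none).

{Off, Fan, Cooling}

States satisfying ¬cold ∨ hot: {Off, Fan, Cooling, Heating}.
States satisfying E[¬cold ∨ hot U ¬cold ∨ hot]: {Off, Fan, Cooling, Heating}.
States satisfying ¬cold: {Off, Fan, Cooling}.
States satisfying ¬fan: {Off, Fan, Fault}.
States satisfying ¬cold ∨ ¬fan: {Off, Fan, Cooling, Fault}.
States satisfying E[¬cold ∨ hot U ¬cold ∨ hot] ∧ (¬cold ∨ ¬fan): {Off, Fan, Cooling}.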